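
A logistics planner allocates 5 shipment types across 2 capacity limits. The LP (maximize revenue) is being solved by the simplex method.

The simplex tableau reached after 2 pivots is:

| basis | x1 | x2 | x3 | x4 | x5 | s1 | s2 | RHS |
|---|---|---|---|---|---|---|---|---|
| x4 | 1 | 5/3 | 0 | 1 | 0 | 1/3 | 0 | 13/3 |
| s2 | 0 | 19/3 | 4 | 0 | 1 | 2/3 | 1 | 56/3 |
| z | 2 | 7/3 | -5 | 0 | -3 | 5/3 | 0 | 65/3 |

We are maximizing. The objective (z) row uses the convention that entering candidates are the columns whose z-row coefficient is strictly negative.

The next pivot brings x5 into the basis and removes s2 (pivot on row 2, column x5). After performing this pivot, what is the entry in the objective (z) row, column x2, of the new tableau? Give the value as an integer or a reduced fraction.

Pivot element is row 2, column x5: 1.
Normalize row 2: new (row 2, x2) = (19/3)/1 = 19/3.
z-row ← z-row − (-3)·(new row 2): 7/3 − (-3)·(19/3) = 64/3.

64/3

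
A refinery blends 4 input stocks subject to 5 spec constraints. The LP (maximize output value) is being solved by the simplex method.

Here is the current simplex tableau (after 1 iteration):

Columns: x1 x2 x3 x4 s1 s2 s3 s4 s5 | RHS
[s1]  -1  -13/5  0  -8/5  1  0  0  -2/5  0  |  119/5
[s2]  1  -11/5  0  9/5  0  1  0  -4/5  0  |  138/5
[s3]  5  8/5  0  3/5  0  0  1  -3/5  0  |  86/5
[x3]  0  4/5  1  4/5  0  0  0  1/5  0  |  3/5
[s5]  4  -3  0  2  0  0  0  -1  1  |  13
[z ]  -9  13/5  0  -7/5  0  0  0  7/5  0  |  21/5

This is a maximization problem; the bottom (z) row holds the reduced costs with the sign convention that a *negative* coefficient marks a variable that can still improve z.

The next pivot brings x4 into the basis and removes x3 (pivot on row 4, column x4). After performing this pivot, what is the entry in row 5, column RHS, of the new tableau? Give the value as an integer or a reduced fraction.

23/2

Pivot element is row 4, column x4: 4/5.
Normalize row 4: new (row 4, RHS) = (3/5)/(4/5) = 3/4.
row 5 ← row 5 − 2·(new row 4): 13 − 2·(3/4) = 23/2.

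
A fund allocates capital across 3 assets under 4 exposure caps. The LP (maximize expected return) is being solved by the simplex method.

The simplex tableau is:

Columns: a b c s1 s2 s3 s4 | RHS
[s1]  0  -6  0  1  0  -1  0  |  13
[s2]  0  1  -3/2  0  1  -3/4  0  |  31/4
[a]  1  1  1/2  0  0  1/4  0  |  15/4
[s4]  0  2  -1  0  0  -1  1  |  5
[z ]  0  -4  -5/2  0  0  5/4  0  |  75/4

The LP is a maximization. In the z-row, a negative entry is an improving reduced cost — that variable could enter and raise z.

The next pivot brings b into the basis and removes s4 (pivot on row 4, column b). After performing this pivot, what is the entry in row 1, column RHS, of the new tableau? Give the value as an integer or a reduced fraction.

Pivot element is row 4, column b: 2.
Normalize row 4: new (row 4, RHS) = 5/2 = 5/2.
row 1 ← row 1 − (-6)·(new row 4): 13 − (-6)·(5/2) = 28.

28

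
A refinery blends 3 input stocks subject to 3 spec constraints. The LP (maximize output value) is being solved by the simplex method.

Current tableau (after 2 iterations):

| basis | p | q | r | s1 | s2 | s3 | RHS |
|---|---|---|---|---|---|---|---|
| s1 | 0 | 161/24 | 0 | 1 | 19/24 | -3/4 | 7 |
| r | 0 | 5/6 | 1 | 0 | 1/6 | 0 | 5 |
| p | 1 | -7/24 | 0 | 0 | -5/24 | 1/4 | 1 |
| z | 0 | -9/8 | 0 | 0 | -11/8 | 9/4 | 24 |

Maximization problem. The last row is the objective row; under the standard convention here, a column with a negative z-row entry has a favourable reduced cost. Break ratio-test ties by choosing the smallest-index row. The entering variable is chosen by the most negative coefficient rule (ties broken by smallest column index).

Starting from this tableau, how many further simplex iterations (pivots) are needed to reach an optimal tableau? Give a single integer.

pivot: s2 in, s1 out → z = 687/19
No improving column remains; optimal.

1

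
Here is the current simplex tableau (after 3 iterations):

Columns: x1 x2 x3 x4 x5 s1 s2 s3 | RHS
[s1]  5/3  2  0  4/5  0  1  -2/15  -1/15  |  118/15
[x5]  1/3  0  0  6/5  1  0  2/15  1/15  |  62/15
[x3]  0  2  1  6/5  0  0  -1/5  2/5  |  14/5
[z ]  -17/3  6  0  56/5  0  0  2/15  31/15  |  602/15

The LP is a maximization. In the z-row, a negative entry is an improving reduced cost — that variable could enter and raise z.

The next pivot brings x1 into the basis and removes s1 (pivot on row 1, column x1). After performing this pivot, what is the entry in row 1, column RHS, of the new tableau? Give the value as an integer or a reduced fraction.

Pivot element is row 1, column x1: 5/3.
Normalize row 1: new (row 1, RHS) = (118/15)/(5/3) = 118/25.
Row 1 is the pivot row, so the entry is 118/25.

118/25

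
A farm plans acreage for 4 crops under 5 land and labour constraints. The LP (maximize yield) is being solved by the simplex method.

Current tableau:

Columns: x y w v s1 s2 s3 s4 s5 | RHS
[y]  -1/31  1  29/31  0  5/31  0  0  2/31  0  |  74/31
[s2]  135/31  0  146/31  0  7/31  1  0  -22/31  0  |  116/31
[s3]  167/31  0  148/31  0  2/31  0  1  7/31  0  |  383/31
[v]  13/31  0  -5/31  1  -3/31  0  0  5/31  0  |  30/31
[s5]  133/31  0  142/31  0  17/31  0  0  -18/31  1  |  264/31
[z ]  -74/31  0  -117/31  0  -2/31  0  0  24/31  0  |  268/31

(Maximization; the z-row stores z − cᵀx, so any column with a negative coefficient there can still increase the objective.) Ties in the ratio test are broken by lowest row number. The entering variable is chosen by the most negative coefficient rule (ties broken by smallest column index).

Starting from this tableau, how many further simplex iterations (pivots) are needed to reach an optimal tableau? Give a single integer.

1

pivot: w in, s2 out → z = 850/73
No improving column remains; optimal.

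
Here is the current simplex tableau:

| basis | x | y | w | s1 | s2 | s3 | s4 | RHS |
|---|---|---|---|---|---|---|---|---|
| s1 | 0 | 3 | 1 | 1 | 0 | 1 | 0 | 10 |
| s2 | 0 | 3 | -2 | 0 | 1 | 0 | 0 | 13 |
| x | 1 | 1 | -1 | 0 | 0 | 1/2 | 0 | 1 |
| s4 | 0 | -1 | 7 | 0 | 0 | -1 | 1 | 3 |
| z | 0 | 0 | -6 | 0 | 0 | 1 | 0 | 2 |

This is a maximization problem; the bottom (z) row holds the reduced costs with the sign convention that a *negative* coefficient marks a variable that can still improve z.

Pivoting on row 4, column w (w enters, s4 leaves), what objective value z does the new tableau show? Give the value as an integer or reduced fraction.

Minimum ratio for w: 3/7 = 3/7.
z changes by −(z-row coeff of w)·ratio = −(-6)·(3/7) = 18/7.
New z = 2 + (18/7) = 32/7.

32/7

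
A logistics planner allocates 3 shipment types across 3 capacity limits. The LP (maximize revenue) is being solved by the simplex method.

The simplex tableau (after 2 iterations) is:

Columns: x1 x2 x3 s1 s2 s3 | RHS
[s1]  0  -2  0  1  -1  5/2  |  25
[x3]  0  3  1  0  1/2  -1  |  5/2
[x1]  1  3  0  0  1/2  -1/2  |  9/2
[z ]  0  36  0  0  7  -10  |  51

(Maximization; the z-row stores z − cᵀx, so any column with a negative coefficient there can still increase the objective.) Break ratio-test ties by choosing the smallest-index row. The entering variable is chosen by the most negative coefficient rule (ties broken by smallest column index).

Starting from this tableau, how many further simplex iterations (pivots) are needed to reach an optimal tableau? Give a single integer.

1

pivot: s3 in, s1 out → z = 151
No improving column remains; optimal.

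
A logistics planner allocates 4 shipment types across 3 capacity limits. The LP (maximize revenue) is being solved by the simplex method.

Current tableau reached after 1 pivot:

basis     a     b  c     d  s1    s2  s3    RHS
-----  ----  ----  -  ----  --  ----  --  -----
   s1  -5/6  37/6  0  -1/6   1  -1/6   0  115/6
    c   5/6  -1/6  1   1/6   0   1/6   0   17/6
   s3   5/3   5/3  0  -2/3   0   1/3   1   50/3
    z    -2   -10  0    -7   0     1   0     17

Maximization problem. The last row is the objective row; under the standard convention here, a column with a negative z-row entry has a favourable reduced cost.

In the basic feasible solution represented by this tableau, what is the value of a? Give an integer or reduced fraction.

0

a is nonbasic (not in the basis column), so its value in the current BFS is 0.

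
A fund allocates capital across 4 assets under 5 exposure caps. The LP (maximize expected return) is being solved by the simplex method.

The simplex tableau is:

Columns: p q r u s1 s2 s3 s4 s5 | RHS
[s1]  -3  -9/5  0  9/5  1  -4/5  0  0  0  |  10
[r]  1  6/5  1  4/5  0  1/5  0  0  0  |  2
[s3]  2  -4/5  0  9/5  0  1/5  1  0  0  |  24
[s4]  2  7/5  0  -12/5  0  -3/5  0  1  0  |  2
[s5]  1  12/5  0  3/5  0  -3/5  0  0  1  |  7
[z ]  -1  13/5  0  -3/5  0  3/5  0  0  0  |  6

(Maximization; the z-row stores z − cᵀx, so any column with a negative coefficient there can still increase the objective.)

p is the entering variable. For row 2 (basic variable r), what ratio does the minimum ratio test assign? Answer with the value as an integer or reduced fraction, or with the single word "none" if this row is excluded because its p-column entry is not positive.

2

Ratio = RHS / (p entry) = 2 / 1 = 2.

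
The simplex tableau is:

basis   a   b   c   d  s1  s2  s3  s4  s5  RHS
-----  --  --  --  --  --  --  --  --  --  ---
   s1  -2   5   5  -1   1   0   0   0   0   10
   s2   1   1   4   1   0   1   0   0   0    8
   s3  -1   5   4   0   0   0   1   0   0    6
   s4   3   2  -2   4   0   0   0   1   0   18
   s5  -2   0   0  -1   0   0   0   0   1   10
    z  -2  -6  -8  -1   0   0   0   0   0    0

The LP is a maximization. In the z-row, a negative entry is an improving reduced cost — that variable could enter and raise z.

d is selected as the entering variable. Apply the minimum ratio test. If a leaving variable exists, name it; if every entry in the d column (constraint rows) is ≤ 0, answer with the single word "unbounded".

s4

Ratios: row 1 (s1): entry -1 ≤ 0, skip; row 2 (s2): 8/1 = 8; row 3 (s3): entry 0 ≤ 0, skip; row 4 (s4): 18/4 = 9/2; row 5 (s5): entry -1 ≤ 0, skip.
Minimum ratio is in the s4 row, so s4 leaves.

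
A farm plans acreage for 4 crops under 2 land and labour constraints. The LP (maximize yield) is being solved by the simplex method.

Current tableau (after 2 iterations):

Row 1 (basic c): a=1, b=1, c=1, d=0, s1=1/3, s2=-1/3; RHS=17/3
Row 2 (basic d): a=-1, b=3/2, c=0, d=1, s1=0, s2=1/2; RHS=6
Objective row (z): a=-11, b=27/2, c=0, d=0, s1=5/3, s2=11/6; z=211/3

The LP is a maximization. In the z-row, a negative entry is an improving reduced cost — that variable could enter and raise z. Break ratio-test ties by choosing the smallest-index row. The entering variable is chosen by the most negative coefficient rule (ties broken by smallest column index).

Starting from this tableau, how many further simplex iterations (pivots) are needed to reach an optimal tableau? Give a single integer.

2

pivot: a in, c out → z = 398/3
pivot: s2 in, d out → z = 261
No improving column remains; optimal.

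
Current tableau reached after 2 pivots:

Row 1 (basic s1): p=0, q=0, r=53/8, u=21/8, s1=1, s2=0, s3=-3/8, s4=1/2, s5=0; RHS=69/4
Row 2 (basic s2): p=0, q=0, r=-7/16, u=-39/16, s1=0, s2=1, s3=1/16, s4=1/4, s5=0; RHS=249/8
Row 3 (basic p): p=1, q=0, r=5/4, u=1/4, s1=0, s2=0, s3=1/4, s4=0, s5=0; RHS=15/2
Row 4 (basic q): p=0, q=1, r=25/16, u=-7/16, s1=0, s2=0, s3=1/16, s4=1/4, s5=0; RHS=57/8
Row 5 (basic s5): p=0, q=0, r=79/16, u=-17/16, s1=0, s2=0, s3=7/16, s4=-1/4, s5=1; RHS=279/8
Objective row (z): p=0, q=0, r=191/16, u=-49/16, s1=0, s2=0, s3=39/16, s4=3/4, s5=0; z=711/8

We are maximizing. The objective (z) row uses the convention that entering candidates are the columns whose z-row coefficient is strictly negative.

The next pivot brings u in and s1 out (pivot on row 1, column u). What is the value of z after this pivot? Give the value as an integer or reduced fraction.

109

Minimum ratio for u: (69/4)/(21/8) = 46/7.
z changes by −(z-row coeff of u)·ratio = −(-49/16)·(46/7) = 161/8.
New z = 711/8 + (161/8) = 109.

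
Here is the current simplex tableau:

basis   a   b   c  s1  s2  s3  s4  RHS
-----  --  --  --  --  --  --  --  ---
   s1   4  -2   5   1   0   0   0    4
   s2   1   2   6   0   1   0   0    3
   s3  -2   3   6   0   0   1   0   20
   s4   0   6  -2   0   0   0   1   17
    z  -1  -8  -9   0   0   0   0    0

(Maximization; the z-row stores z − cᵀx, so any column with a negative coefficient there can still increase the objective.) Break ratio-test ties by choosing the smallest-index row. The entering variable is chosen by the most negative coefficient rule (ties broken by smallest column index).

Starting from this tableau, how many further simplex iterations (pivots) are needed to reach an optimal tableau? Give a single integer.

pivot: c in, s2 out → z = 9/2
pivot: b in, c out → z = 12
No improving column remains; optimal.

2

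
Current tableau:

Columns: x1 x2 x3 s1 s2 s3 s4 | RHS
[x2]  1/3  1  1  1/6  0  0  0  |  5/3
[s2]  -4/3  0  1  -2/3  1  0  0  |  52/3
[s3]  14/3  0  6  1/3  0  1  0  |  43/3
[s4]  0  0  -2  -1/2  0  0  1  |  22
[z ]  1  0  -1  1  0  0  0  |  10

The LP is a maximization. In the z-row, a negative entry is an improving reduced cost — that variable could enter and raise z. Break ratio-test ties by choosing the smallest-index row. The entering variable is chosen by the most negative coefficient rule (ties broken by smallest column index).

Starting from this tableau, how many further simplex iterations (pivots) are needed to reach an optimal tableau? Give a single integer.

pivot: x3 in, x2 out → z = 35/3
No improving column remains; optimal.

1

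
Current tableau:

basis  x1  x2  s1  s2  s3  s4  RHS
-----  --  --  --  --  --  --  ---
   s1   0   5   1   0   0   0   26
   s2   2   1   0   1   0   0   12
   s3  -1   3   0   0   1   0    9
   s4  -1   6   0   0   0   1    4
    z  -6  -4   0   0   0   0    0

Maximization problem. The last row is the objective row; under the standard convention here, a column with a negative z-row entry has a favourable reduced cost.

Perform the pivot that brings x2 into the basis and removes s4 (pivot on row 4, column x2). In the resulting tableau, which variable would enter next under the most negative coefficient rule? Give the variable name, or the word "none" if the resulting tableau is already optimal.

x1

Pivot element 6. New z-row = old z-row − (-4)·(row 4/6).
Updated z-row coefficients: x1: -20/3, x2: 0, s1: 0, s2: 0, s3: 0, s4: 2/3.
The most negative is -20/3 in column x1, so x1 would enter next.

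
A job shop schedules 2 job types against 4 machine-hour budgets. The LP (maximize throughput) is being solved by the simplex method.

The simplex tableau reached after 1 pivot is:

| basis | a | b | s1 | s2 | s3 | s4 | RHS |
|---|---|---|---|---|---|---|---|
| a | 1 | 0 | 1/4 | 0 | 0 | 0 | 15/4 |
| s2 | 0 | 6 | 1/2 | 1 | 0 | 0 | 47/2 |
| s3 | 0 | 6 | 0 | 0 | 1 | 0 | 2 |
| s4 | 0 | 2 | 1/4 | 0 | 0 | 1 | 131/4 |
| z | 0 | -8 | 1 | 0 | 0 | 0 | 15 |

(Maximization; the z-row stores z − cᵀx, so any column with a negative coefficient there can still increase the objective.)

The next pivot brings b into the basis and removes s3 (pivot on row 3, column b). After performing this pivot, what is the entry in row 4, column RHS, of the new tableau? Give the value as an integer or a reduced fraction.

Pivot element is row 3, column b: 6.
Normalize row 3: new (row 3, RHS) = 2/6 = 1/3.
row 4 ← row 4 − 2·(new row 3): 131/4 − 2·(1/3) = 385/12.

385/12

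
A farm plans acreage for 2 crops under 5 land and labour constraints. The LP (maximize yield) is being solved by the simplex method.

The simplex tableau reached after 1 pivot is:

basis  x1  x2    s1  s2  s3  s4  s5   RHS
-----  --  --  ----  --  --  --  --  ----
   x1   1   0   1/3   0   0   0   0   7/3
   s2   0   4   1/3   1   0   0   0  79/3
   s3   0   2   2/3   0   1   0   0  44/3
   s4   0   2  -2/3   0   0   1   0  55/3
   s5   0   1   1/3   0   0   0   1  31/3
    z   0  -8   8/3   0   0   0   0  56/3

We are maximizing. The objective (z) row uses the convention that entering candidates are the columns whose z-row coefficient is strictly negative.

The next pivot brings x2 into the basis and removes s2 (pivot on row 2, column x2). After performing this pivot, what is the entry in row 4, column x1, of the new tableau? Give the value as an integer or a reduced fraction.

0

Pivot element is row 2, column x2: 4.
Normalize row 2: new (row 2, x1) = 0/4 = 0.
row 4 ← row 4 − 2·(new row 2): 0 − 2·0 = 0.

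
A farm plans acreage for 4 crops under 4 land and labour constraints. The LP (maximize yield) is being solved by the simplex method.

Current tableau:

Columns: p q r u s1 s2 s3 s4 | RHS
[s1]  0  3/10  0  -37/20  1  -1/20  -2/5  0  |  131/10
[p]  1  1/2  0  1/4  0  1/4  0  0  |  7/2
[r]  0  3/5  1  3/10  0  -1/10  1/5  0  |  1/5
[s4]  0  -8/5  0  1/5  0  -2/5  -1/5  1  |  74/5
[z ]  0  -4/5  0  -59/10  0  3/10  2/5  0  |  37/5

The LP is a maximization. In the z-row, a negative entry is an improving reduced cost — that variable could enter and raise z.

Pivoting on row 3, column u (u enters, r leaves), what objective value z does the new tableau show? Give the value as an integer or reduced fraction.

34/3

Minimum ratio for u: (1/5)/(3/10) = 2/3.
z changes by −(z-row coeff of u)·ratio = −(-59/10)·(2/3) = 59/15.
New z = 37/5 + (59/15) = 34/3.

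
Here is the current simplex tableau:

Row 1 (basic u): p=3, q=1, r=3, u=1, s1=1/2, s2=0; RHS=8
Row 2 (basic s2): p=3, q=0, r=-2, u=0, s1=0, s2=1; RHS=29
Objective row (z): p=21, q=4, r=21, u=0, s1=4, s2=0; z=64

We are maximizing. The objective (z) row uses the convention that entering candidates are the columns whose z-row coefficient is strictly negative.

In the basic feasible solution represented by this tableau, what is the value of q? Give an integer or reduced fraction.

0

q is nonbasic (not in the basis column), so its value in the current BFS is 0.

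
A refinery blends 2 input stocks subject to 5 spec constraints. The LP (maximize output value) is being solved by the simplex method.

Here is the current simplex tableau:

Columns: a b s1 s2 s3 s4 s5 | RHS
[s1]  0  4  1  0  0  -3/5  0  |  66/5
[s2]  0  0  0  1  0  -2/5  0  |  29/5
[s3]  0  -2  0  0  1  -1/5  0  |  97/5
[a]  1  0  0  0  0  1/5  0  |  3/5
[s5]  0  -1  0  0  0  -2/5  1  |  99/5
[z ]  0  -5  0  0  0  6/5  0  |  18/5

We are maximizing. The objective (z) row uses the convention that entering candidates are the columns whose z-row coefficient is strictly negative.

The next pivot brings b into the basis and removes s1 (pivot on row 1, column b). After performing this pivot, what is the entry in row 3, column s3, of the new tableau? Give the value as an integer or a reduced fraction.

Pivot element is row 1, column b: 4.
Normalize row 1: new (row 1, s3) = 0/4 = 0.
row 3 ← row 3 − (-2)·(new row 1): 1 − (-2)·0 = 1.

1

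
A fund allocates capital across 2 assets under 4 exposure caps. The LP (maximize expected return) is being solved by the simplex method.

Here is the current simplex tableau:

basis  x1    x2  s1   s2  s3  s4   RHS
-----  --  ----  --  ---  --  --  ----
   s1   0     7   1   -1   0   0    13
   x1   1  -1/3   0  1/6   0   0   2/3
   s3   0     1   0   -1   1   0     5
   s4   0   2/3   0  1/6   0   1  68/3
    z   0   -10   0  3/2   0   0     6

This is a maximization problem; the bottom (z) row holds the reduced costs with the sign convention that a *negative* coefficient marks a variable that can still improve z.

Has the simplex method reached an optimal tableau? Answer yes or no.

Column x2 has objective-row coefficient -10, which is negative; an improving pivot exists, so not yet optimal.

no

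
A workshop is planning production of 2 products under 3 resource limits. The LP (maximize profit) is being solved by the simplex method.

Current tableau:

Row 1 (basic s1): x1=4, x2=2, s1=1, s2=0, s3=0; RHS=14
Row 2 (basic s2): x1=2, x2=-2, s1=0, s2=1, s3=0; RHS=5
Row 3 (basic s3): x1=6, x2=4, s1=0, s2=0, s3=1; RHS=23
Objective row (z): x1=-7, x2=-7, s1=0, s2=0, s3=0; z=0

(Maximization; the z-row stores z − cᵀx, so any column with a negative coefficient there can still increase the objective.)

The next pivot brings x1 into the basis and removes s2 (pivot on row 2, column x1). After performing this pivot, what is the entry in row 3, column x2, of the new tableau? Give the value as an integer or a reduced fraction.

Pivot element is row 2, column x1: 2.
Normalize row 2: new (row 2, x2) = (-2)/2 = -1.
row 3 ← row 3 − 6·(new row 2): 4 − 6·(-1) = 10.

10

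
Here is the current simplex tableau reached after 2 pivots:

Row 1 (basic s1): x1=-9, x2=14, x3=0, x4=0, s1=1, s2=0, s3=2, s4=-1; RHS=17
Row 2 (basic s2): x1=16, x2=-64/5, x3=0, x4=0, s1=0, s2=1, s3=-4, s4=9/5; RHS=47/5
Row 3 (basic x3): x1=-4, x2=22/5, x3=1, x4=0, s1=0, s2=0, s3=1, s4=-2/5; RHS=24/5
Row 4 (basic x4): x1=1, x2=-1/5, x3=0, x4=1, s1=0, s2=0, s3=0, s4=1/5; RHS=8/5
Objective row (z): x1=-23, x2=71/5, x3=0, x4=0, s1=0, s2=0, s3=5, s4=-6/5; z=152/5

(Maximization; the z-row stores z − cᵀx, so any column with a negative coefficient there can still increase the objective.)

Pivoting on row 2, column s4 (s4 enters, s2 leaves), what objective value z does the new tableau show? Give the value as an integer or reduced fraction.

Minimum ratio for s4: (47/5)/(9/5) = 47/9.
z changes by −(z-row coeff of s4)·ratio = −(-6/5)·(47/9) = 94/15.
New z = 152/5 + (94/15) = 110/3.

110/3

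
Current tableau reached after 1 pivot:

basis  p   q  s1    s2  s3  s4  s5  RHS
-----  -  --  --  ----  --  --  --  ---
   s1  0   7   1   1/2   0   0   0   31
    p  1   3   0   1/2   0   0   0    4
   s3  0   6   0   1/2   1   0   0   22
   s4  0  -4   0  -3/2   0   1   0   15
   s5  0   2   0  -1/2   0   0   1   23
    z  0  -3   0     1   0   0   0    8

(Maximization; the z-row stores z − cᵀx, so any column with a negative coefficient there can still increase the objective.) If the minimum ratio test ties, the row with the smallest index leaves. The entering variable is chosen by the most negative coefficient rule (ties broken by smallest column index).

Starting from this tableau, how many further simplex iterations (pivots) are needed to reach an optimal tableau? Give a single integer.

1

pivot: q in, p out → z = 12
No improving column remains; optimal.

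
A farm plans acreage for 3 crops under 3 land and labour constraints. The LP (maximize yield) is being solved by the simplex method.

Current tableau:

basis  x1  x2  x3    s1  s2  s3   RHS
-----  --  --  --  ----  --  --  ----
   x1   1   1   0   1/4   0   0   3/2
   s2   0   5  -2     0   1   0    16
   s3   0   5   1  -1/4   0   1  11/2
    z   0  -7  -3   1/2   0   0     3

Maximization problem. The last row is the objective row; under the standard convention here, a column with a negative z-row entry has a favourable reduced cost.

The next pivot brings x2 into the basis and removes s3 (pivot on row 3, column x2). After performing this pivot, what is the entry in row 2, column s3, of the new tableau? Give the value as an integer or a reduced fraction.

-1

Pivot element is row 3, column x2: 5.
Normalize row 3: new (row 3, s3) = 1/5 = 1/5.
row 2 ← row 2 − 5·(new row 3): 0 − 5·(1/5) = -1.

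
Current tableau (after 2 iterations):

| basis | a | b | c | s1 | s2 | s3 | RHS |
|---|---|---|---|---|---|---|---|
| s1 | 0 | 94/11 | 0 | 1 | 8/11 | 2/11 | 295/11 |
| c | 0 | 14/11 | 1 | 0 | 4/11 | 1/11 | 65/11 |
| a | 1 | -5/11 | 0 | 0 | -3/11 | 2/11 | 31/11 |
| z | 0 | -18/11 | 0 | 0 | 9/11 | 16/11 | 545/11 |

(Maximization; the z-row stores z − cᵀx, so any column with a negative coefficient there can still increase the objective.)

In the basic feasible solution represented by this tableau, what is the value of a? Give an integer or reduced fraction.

31/11

a is basic (row 3); its value is the RHS of that row: 31/11.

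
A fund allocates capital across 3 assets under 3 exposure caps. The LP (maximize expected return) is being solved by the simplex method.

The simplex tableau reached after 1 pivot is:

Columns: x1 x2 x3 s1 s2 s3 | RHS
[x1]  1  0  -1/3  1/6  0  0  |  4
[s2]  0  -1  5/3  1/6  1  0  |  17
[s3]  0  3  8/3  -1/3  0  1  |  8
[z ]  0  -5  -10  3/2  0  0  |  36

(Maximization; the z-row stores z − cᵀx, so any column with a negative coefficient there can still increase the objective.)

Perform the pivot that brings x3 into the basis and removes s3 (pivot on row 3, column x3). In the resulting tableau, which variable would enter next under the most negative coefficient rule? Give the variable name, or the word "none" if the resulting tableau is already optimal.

none

Pivot element 8/3. New z-row = old z-row − (-10)·(row 3/(8/3)).
Updated z-row coefficients: x1: 0, x2: 25/4, x3: 0, s1: 1/4, s2: 0, s3: 15/4.
No coefficient is strictly negative; the tableau after this pivot is optimal.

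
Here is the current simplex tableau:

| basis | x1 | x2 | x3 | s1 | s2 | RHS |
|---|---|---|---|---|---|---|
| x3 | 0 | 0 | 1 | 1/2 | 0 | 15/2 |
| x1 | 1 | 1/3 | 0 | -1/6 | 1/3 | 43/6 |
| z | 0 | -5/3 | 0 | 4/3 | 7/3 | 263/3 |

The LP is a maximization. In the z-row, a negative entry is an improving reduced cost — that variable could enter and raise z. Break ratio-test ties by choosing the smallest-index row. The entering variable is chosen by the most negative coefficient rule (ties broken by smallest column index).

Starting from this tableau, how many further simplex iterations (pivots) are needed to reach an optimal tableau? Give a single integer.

1

pivot: x2 in, x1 out → z = 247/2
No improving column remains; optimal.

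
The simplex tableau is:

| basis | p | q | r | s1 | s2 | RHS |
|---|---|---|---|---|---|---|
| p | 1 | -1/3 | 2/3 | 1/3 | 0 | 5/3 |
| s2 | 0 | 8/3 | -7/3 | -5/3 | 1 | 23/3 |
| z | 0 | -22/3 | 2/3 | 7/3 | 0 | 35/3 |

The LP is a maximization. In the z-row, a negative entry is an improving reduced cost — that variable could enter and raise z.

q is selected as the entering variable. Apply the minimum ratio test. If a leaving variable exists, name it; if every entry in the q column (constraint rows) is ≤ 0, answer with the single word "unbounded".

Ratios: row 1 (p): entry -1/3 ≤ 0, skip; row 2 (s2): (23/3)/(8/3) = 23/8.
Minimum ratio is in the s2 row, so s2 leaves.

s2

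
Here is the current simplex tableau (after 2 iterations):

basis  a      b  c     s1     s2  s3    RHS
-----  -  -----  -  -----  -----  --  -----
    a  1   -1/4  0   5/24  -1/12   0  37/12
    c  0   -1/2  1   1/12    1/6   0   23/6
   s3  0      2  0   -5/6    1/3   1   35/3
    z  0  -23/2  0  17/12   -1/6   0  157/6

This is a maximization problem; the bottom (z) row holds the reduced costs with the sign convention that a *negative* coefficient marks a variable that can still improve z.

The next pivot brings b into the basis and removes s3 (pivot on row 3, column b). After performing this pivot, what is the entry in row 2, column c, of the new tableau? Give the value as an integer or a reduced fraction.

Pivot element is row 3, column b: 2.
Normalize row 3: new (row 3, c) = 0/2 = 0.
row 2 ← row 2 − (-1/2)·(new row 3): 1 − (-1/2)·0 = 1.

1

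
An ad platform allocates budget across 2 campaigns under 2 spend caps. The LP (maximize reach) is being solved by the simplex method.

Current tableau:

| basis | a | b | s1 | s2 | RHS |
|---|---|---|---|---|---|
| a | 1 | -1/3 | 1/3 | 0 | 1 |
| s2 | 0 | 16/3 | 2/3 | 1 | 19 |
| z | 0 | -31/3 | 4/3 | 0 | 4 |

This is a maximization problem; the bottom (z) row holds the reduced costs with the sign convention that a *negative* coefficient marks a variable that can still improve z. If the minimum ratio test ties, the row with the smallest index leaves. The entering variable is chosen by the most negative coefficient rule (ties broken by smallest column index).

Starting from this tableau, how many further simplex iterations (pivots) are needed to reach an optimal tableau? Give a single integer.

pivot: b in, s2 out → z = 653/16
No improving column remains; optimal.

1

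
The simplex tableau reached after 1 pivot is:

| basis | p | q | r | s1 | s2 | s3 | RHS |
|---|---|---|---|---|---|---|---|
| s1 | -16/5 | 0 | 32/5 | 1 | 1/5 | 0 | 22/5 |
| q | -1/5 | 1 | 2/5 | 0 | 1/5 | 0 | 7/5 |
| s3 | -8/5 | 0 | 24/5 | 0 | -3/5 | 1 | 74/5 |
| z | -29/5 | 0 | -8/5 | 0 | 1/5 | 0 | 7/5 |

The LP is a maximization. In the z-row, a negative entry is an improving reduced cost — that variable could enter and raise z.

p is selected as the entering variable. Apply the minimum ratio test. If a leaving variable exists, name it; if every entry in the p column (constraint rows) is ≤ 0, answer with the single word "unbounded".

unbounded

p-column entries: row 1: -16/5, row 2: -1/5, row 3: -8/5. All ≤ 0, so p can increase without bound; the LP is unbounded in this direction.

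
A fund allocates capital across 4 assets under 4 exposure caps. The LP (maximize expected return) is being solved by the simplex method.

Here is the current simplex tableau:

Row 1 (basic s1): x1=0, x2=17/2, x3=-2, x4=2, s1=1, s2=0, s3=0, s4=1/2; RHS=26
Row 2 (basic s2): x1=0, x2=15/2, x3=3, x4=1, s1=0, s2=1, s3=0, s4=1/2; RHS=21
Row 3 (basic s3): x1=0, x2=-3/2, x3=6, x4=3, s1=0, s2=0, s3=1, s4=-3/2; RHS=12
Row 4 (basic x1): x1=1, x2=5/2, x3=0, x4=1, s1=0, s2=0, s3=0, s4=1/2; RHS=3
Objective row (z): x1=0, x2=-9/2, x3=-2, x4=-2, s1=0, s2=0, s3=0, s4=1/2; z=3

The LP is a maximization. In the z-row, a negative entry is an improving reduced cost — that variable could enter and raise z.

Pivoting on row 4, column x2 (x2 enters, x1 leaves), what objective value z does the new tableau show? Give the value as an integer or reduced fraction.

Minimum ratio for x2: 3/(5/2) = 6/5.
z changes by −(z-row coeff of x2)·ratio = −(-9/2)·(6/5) = 27/5.
New z = 3 + (27/5) = 42/5.

42/5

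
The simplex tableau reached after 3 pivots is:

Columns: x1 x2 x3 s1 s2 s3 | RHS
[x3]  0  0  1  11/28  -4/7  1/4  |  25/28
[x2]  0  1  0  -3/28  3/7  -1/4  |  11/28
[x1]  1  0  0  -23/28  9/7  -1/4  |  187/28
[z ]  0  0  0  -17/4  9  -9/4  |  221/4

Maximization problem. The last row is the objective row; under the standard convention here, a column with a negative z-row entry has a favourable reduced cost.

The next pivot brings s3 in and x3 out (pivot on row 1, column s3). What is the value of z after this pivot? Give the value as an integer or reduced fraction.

443/7

Minimum ratio for s3: (25/28)/(1/4) = 25/7.
z changes by −(z-row coeff of s3)·ratio = −(-9/4)·(25/7) = 225/28.
New z = 221/4 + (225/28) = 443/7.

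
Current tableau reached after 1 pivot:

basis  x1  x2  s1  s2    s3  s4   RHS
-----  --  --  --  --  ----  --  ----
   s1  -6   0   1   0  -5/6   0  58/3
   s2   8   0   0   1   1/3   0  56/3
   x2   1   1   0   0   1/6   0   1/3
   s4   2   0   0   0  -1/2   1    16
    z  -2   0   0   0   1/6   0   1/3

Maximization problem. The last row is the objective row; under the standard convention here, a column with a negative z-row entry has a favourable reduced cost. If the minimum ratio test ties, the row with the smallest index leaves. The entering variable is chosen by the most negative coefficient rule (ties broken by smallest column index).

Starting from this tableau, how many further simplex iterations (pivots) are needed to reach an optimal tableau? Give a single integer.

pivot: x1 in, x2 out → z = 1
No improving column remains; optimal.

1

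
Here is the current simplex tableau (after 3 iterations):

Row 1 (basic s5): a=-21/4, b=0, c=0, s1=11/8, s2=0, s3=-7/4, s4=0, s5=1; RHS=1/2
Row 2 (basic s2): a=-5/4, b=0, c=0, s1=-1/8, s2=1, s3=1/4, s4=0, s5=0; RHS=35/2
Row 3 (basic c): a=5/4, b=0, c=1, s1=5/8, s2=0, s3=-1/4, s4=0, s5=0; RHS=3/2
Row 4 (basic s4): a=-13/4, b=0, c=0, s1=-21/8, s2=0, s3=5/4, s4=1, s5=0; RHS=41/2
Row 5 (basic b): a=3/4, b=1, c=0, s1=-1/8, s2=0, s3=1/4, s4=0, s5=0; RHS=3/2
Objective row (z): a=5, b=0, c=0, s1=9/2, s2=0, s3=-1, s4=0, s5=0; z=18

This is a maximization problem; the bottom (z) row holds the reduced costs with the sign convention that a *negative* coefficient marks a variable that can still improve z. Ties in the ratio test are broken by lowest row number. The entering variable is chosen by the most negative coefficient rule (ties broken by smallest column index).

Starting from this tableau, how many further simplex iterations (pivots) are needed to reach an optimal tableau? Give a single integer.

1

pivot: s3 in, b out → z = 24
No improving column remains; optimal.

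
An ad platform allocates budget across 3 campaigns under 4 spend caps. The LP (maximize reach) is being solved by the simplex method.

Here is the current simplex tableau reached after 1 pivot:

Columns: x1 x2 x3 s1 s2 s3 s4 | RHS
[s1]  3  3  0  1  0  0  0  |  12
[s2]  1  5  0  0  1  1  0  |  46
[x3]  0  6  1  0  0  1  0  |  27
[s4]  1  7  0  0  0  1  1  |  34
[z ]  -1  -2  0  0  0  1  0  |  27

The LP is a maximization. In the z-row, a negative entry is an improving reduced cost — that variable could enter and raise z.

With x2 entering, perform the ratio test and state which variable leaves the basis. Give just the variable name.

s1

Ratios: row 1 (s1): 12/3 = 4; row 2 (s2): 46/5 = 46/5; row 3 (x3): 27/6 = 9/2; row 4 (s4): 34/7 = 34/7.
Minimum ratio 4 is in the s1 row, so s1 leaves.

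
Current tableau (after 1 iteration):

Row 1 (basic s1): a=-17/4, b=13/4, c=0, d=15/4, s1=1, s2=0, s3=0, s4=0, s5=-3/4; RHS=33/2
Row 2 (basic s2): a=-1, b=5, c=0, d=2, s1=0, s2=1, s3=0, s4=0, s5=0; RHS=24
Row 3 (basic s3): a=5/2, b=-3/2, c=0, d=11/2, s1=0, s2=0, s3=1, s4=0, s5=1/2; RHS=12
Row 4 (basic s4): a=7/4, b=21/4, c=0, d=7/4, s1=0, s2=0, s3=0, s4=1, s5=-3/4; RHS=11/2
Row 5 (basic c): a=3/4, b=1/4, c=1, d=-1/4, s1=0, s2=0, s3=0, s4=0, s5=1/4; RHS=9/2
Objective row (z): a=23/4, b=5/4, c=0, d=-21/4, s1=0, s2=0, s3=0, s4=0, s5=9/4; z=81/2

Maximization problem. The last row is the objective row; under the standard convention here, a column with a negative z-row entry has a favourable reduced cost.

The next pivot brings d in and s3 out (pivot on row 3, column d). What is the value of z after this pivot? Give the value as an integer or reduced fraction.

1143/22

Minimum ratio for d: 12/(11/2) = 24/11.
z changes by −(z-row coeff of d)·ratio = −(-21/4)·(24/11) = 126/11.
New z = 81/2 + (126/11) = 1143/22.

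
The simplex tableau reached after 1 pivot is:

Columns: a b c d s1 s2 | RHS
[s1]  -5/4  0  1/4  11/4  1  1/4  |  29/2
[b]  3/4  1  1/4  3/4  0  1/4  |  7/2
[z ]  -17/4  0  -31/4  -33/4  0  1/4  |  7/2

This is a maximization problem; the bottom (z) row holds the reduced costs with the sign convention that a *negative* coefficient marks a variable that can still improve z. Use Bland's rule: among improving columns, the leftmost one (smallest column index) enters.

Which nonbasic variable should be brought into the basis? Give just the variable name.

Objective-row coefficients: a: -17/4, b: 0, c: -31/4, d: -33/4, s1: 0, s2: 1/4.
Improving columns: a, c, d. Bland's rule picks the smallest column index → a.

a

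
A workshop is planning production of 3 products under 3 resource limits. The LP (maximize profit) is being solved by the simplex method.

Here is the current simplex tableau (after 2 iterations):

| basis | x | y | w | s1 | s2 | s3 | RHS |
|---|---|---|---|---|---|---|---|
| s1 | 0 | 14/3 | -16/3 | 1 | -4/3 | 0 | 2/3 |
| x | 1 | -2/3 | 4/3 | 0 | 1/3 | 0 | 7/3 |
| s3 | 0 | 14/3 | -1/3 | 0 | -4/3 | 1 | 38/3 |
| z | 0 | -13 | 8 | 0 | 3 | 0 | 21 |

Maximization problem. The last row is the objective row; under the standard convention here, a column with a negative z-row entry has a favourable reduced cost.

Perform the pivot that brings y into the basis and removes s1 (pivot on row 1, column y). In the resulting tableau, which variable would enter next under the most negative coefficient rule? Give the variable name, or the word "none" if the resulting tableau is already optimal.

w

Pivot element 14/3. New z-row = old z-row − (-13)·(row 1/(14/3)).
Updated z-row coefficients: x: 0, y: 0, w: -48/7, s1: 39/14, s2: -5/7, s3: 0.
The most negative is -48/7 in column w, so w would enter next.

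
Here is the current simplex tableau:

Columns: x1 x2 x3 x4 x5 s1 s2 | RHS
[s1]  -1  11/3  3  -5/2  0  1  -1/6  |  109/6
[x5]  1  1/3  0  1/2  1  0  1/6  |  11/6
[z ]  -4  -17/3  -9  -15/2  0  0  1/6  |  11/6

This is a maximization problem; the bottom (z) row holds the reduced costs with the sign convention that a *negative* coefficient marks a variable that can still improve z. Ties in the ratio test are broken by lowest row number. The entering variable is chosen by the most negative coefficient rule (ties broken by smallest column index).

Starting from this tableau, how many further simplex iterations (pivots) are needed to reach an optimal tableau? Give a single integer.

pivot: x3 in, s1 out → z = 169/3
pivot: x4 in, x5 out → z = 334/3
No improving column remains; optimal.

2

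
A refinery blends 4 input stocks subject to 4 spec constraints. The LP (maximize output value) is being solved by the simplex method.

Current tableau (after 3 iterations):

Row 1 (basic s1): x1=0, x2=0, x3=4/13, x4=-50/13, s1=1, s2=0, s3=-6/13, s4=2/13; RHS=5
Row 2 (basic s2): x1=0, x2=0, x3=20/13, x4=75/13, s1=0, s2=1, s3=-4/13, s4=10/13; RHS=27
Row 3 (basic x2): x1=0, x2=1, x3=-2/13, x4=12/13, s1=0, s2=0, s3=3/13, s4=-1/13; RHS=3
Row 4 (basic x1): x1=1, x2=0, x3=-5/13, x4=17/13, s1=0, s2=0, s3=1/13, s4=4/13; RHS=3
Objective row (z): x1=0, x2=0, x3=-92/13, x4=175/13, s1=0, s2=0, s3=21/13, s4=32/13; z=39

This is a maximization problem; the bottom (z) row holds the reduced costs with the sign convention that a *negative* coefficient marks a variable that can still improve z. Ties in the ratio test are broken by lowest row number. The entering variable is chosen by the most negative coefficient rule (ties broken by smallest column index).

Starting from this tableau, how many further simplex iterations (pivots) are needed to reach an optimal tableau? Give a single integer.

pivot: x3 in, s1 out → z = 154
pivot: x4 in, s2 out → z = 160
pivot: s3 in, x4 out → z = 163
No improving column remains; optimal.

3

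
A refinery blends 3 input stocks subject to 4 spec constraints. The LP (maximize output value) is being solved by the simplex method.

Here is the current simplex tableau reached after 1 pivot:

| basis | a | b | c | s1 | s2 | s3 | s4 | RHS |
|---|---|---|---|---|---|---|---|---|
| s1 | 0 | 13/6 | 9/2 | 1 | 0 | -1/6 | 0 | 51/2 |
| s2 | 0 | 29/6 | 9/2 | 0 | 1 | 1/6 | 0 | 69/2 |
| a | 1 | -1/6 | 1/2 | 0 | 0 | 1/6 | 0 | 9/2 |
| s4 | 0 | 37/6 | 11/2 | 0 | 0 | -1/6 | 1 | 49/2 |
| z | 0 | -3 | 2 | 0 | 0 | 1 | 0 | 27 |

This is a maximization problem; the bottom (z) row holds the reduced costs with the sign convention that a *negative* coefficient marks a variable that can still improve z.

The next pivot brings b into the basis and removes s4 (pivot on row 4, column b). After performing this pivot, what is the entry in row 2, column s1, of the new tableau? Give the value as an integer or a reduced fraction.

Pivot element is row 4, column b: 37/6.
Normalize row 4: new (row 4, s1) = 0/(37/6) = 0.
row 2 ← row 2 − (29/6)·(new row 4): 0 − (29/6)·0 = 0.

0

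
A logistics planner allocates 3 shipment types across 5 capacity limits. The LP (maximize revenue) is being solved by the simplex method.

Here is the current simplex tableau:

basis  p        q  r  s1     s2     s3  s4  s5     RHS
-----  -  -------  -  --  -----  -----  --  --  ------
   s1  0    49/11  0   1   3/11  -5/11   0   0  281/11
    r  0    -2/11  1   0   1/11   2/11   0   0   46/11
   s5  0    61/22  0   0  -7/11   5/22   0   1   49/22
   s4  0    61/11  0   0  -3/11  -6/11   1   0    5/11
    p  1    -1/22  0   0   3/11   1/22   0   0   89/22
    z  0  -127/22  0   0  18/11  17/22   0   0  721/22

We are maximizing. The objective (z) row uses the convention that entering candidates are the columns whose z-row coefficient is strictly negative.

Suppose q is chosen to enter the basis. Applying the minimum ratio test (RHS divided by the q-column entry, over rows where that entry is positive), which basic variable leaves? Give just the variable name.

s4

Ratios: row 1 (s1): (281/11)/(49/11) = 281/49; row 2 (r): entry -2/11 ≤ 0, skip; row 3 (s5): (49/22)/(61/22) = 49/61; row 4 (s4): (5/11)/(61/11) = 5/61; row 5 (p): entry -1/22 ≤ 0, skip.
Minimum ratio 5/61 is in the s4 row, so s4 leaves.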